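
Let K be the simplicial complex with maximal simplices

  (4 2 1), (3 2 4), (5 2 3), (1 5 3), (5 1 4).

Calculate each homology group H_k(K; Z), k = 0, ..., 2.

K has 5 vertices, 10 edges, 5 triangles.
rank ∂_0 = 0, rank ∂_1 = 4 ⇒ b_0 = 5 − 0 − 4 = 1; all invariant factors of ∂_1 are 1 so no torsion. So H_0 ≅ Z.
rank ∂_1 = 4, rank ∂_2 = 5 ⇒ b_1 = 10 − 4 − 5 = 1; all invariant factors of ∂_2 are 1 so no torsion. So H_1 ≅ Z.
rank ∂_2 = 5, rank ∂_3 = 0 ⇒ b_2 = 5 − 5 − 0 = 0. So H_2 ≅ 0.

H_0 = Z,  H_1 = Z,  H_2 = 0.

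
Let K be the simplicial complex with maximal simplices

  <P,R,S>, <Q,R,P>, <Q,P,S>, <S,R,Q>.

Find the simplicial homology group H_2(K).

K has 4 vertices, 6 edges, 4 triangles.
rank ∂_2 = 3, rank ∂_3 = 0 ⇒ b_2 = 4 − 3 − 0 = 1. So H_2 = Z.

H_2 ≅ Z.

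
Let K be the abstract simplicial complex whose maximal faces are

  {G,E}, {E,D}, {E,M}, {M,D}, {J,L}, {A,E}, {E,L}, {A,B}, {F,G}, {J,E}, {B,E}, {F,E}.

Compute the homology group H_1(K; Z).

Fix the vertex order A < B < D < E < F < G < J < L < M and write every simplex with vertices in increasing order. Then dim K = 1 and the simplices of K are:

  0-simplices (9): A, B, D, E, F, G, J, L, M
  1-simplices (12): AB, AE, BE, DE, DM, EF, EG, EJ, EL, EM, FG, JL

giving chain groups C_0 ≅ Z^9, C_1 ≅ Z^12.

The boundary map ∂_1: C_1 → C_0 is given by ∂[p,q] = [q] − [p]. For instance
  ∂EL = L − E.
This gives a 9×12 integer matrix of rank 8; reducing to Smith normal form yields diagonal entries (1,1,1,1,1,1,1,1).

Now H_k = ker ∂_k / im ∂_{k+1}, so:

  H_1: rank ker ∂_1 − rank ∂_2 = (12 − 8) − 0 = 4, and there is no ∂_2, so H_1 ≅ Z^4.

H_1 ≅ Z^4.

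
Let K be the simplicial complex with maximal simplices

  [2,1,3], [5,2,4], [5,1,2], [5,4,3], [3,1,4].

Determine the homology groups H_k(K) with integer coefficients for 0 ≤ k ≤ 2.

H_0 = Z,  H_1 = Z,  H_2 = 0.

We work with the vertex ordering 1 < 2 < 3 < 4 < 5. The simplices of K, each written with vertices in increasing order, are:

  0-simplices (5): [1], [2], [3], [4], [5]
  1-simplices (10): [1,2], [1,3], [1,4], [1,5], [2,3], [2,4], [2,5], [3,4], [3,5], [4,5]
  2-simplices (5): [1,2,3], [1,2,5], [1,3,4], [2,4,5], [3,4,5]

Hence C_0 ≅ Z^5, C_1 ≅ Z^10, C_2 ≅ Z^5.

∂_1: C_1 → C_0 maps an edge to its endpoints' difference, ∂[p,q] = q − p. For instance
  ∂[1,4] = [4] − [1].
This gives a 5×10 integer matrix of rank 4; reducing to Smith normal form yields diagonal entries (1,1,1,1).

∂_2: C_2 → C_1 maps a triangle to the signed sum of its edges. For instance
  ∂[1,3,4] = [3,4] − [1,4] + [1,3],
  ∂[1,2,5] = [2,5] − [1,5] + [1,2].
As a 10×5 matrix over Z this has rank 5, with invariant factors (1,1,1,1,1).

Now H_k = ker ∂_k / im ∂_{k+1}, so:

  H_0: rank C_0 − rank ∂_1 = 5 − 4 = 1, and the invariant factors of ∂_1 are all 1, so H_0 = Z.
  H_1: rank ker ∂_1 − rank ∂_2 = (10 − 4) − 5 = 1, and the invariant factors of ∂_2 are all 1, so H_1 = Z.
  H_2: rank ker ∂_2 − rank ∂_3 = (5 − 5) − 0 = 0, and there is no ∂_3, so H_2 = 0.

As a check, the Euler characteristic is 5 − 10 + 5 = 0, which agrees with 1 − 1 + 0 = 0.
(K is a triangulation of the Möbius band.)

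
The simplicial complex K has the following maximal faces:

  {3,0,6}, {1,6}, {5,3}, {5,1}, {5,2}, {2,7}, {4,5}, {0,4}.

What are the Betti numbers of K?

b_0 = 1, b_1 = 2, b_2 = 0.

Fix the vertex order 0 < 1 < 2 < 3 < 4 < 5 < 6 < 7 and write every simplex with vertices in increasing order. Then dim K = 2 and the simplices of K are:

  0-simplices (8): [0], [1], [2], [3], [4], [5], [6], [7]
  1-simplices (10): [0,3], [0,4], [0,6], [1,5], [1,6], [2,5], [2,7], [3,5], [3,6], [4,5]
  2-simplices (1): [0,3,6]

giving chain groups C_0 ≅ Z^8, C_1 ≅ Z^10, C_2 ≅ Z^1.

∂_1: C_1 → C_0 sends each edge [p,q] (with p < q) to q − p.
This gives a 8×10 integer matrix of rank 7; reducing to Smith normal form yields diagonal entries (1,1,1,1,1,1,1).

The boundary map ∂_2: C_2 → C_1 acts by ∂[p,q,r] = [q,r] − [p,r] + [p,q]. For instance
  ∂[0,3,6] = [3,6] − [0,6] + [0,3].
The resulting 10×1 matrix has rank 1, and its Smith normal form has invariant factors (1).

Reading off H_k = ker ∂_k / im ∂_{k+1}:

  H_0: rank C_0 − rank ∂_1 = 8 − 7 = 1, and the invariant factors of ∂_1 are all 1, so H_0 = Z.
  H_1: rank ker ∂_1 − rank ∂_2 = (10 − 7) − 1 = 2, and the invariant factors of ∂_2 are all 1, so H_1 = Z^2.
  H_2: rank ker ∂_2 − rank ∂_3 = (1 − 1) − 0 = 0, and there is no ∂_3, so H_2 = 0.

As a check, the Euler characteristic is 8 − 10 + 1 = -1, which agrees with 1 − 2 + 0 = -1.

Hence the Betti numbers are b_0 = 1, b_1 = 2, b_2 = 0.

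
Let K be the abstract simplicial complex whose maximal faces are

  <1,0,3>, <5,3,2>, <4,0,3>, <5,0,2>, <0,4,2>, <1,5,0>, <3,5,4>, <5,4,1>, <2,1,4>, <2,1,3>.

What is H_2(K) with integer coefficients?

Order the vertices as 0 < 1 < 2 < 3 < 4 < 5. Listing each simplex with vertices in this order, K has dimension 2 with simplices:

  0-simplices (6): [0], [1], [2], [3], [4], [5]
  1-simplices (15): [0,1], [0,2], [0,3], [0,4], [0,5], [1,2], [1,3], [1,4], [1,5], [2,3], [2,4], [2,5], [3,4], [3,5], [4,5]
  2-simplices (10): [0,1,3], [0,1,5], [0,2,4], [0,2,5], [0,3,4], [1,2,3], [1,2,4], [1,4,5], [2,3,5], [3,4,5]

Hence C_0 ≅ Z^6, C_1 ≅ Z^15, C_2 ≅ Z^10.

Boundary ∂_1: C_1 → C_0 is given by ∂[p,q] = [q] − [p]. For instance
  ∂[1,4] = [4] − [1].
The resulting 6×15 matrix has rank 5, and its Smith normal form has invariant factors (1,1,1,1,1).

The boundary map ∂_2: C_2 → C_1 acts by ∂[p,q,r] = [q,r] − [p,r] + [p,q]. For instance
  ∂[0,1,5] = [1,5] − [0,5] + [0,1],
  ∂[1,2,3] = [2,3] − [1,3] + [1,2].
This gives a 15×10 integer matrix of rank 10; reducing to Smith normal form yields diagonal entries (1,1,1,1,1,1,1,1,1,2).

Computing H_k = (kernel of ∂_k) / (image of ∂_{k+1}):

  H_2: rank ker ∂_2 − rank ∂_3 = (10 − 10) − 0 = 0, and there is no ∂_3, so H_2 = 0.

(K is a triangulation of the real projective plane RP^2.)

H_2 ≅ 0.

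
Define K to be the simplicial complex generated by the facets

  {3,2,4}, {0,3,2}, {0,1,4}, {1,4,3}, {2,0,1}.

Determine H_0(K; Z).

H_0 ≅ Z.

We work with the vertex ordering 0 < 1 < 2 < 3 < 4. The simplices of K, each written with vertices in increasing order, are:

  0-simplices (5): [0], [1], [2], [3], [4]
  1-simplices (10): [0,1], [0,2], [0,3], [0,4], [1,2], [1,3], [1,4], [2,3], [2,4], [3,4]
  2-simplices (5): [0,1,2], [0,1,4], [0,2,3], [1,3,4], [2,3,4]

Hence C_0 ≅ Z^5, C_1 ≅ Z^10, C_2 ≅ Z^5.

The boundary map ∂_1: C_1 → C_0 sends each edge [p,q] (with p < q) to q − p. For instance
  ∂[0,1] = [1] − [0].
As a 5×10 matrix over Z this has rank 4, with invariant factors (1,1,1,1).

∂_2: C_2 → C_1 sends each 2-simplex [p,q,r] to [q,r] − [p,r] + [p,q]. For instance
  ∂[0,1,4] = [1,4] − [0,4] + [0,1],
  ∂[1,3,4] = [3,4] − [1,4] + [1,3].
As a 10×5 matrix over Z this has rank 5, with invariant factors (1,1,1,1,1).

Reading off H_k = ker ∂_k / im ∂_{k+1}:

  H_0: rank C_0 − rank ∂_1 = 5 − 4 = 1, and the invariant factors of ∂_1 are all 1, so H_0 ≅ Z.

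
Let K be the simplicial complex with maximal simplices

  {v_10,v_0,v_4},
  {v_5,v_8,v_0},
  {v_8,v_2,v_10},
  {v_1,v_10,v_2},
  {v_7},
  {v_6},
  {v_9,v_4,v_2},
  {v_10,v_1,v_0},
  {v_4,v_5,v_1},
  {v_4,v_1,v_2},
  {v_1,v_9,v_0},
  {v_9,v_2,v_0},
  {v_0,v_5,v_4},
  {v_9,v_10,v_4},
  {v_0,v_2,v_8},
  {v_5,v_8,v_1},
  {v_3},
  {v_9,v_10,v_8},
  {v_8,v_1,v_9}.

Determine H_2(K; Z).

Fix the vertex order v_0 < v_1 < v_2 < v_3 < v_4 < v_5 < v_6 < v_7 < v_8 < v_9 < v_10 and write every simplex with vertices in increasing order. Then dim K = 2 and the simplices of K are:

  0-simplices (11): [v_0], [v_1], [v_2], [v_3], [v_4], [v_5], [v_6], [v_7], [v_8], [v_9], [v_10]
  1-simplices (24): (24 of them)
  2-simplices (16): (16 of them)

so the chain groups are C_0 ≅ Z^11, C_1 ≅ Z^24, C_2 ≅ Z^16.

∂_1: C_1 → C_0 is given by ∂[p,q] = [q] − [p].
As a 11×24 matrix over Z this has rank 7, with invariant factors (1,1,1,1,1,1,1).

The boundary map ∂_2: C_2 → C_1 sends each 2-simplex [p,q,r] to [q,r] − [p,r] + [p,q]. For instance
  ∂[v_0,v_4,v_10] = [v_4,v_10] − [v_0,v_10] + [v_0,v_4],
  ∂[v_0,v_4,v_5] = [v_4,v_5] − [v_0,v_5] + [v_0,v_4].
As a 24×16 matrix over Z this has rank 15, with invariant factors (1,1,1,1,1,1,1,1,1,1,1,1,1,1,1).

Computing H_k = (kernel of ∂_k) / (image of ∂_{k+1}):

  H_2: rank ker ∂_2 − rank ∂_3 = (16 − 15) − 0 = 1, and there is no ∂_3, so H_2 ≅ Z.

H_2 = Z.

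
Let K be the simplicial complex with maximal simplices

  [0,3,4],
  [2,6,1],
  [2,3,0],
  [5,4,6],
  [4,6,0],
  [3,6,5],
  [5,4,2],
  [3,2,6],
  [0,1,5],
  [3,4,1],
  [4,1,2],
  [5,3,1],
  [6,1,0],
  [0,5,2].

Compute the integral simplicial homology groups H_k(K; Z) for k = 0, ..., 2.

Take the total order 0 < 1 < 2 < 3 < 4 < 5 < 6 on the vertex set. Then K (dimension 2) consists of the simplices:

  0-simplices (7): [0], [1], [2], [3], [4], [5], [6]
  1-simplices (21): [0,1], [0,2], [0,3], [0,4], [0,5], [0,6], [1,2], [1,3], [1,4], [1,5], [1,6], [2,3], [2,4], [2,5], [2,6], [3,4], [3,5], [3,6], [4,5], [4,6], [5,6]
  2-simplices (14): [0,1,5], [0,1,6], [0,2,3], [0,2,5], [0,3,4], [0,4,6], [1,2,4], [1,2,6], [1,3,4], [1,3,5], [2,3,6], [2,4,5], [3,5,6], [4,5,6]

so the chain groups are C_0 ≅ Z^7, C_1 ≅ Z^21, C_2 ≅ Z^14.

Boundary ∂_1: C_1 → C_0 sends each edge [p,q] (with p < q) to q − p.
The resulting 7×21 matrix has rank 6, and its Smith normal form has invariant factors (1,1,1,1,1,1).

The boundary map ∂_2: C_2 → C_1 maps a triangle to the signed sum of its edges. For instance
  ∂[3,5,6] = [5,6] − [3,6] + [3,5],
  ∂[1,2,6] = [2,6] − [1,6] + [1,2].
This gives a 21×14 integer matrix of rank 13; reducing to Smith normal form yields diagonal entries (1,1,1,1,1,1,1,1,1,1,1,1,1).

From H_k ≅ ker(∂_k) / im(∂_{k+1}) we obtain:

  H_0: rank C_0 − rank ∂_1 = 7 − 6 = 1, and the invariant factors of ∂_1 are all 1, so H_0 = Z.
  H_1: rank ker ∂_1 − rank ∂_2 = (21 − 6) − 13 = 2, and the invariant factors of ∂_2 are all 1, so H_1 = Z^2.
  H_2: rank ker ∂_2 − rank ∂_3 = (14 − 13) − 0 = 1, and there is no ∂_3, so H_2 = Z.

H_0 ≅ Z,  H_1 ≅ Z^2,  H_2 ≅ Z.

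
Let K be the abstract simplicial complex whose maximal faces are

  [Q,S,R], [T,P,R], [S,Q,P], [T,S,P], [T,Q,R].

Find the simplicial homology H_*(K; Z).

Order the vertices as P < Q < R < S < T. Listing each simplex with vertices in this order, K has dimension 2 with simplices:

  0-simplices (5): P, Q, R, S, T
  1-simplices (10): PQ, PR, PS, PT, QR, QS, QT, RS, RT, ST
  2-simplices (5): PQS, PRT, PST, QRS, QRT

so the chain groups are C_0 ≅ Z^5, C_1 ≅ Z^10, C_2 ≅ Z^5.

Boundary ∂_1: C_1 → C_0 is given by ∂[p,q] = [q] − [p]. For instance
  ∂ST = T − S.
This gives a 5×10 integer matrix of rank 4; reducing to Smith normal form yields diagonal entries (1,1,1,1).

Boundary ∂_2: C_2 → C_1 acts by ∂[p,q,r] = [q,r] − [p,r] + [p,q]. For instance
  ∂PQS = QS − PS + PQ,
  ∂QRS = RS − QS + QR.
The resulting 10×5 matrix has rank 5, and its Smith normal form has invariant factors (1,1,1,1,1).

Reading off H_k = ker ∂_k / im ∂_{k+1}:

  H_0: rank C_0 − rank ∂_1 = 5 − 4 = 1, and the invariant factors of ∂_1 are all 1, so H_0 = Z.
  H_1: rank ker ∂_1 − rank ∂_2 = (10 − 4) − 5 = 1, and the invariant factors of ∂_2 are all 1, so H_1 = Z.
  H_2: rank ker ∂_2 − rank ∂_3 = (5 − 5) − 0 = 0, and there is no ∂_3, so H_2 = 0.

H_0 ≅ Z,  H_1 ≅ Z,  H_2 = 0.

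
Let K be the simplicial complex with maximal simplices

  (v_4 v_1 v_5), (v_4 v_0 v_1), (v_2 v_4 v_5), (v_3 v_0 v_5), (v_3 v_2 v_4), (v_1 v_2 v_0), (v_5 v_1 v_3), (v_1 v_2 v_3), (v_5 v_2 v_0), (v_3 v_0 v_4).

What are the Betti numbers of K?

We work with the vertex ordering v_0 < v_1 < v_2 < v_3 < v_4 < v_5. The simplices of K, each written with vertices in increasing order, are:

  0-simplices (6): [v_0], [v_1], [v_2], [v_3], [v_4], [v_5]
  1-simplices (15): (15 of them)
  2-simplices (10): [v_0,v_1,v_2], [v_0,v_1,v_4], [v_0,v_2,v_5], [v_0,v_3,v_4], [v_0,v_3,v_5], [v_1,v_2,v_3], [v_1,v_3,v_5], [v_1,v_4,v_5], [v_2,v_3,v_4], [v_2,v_4,v_5]

giving chain groups C_0 ≅ Z^6, C_1 ≅ Z^15, C_2 ≅ Z^10.

The boundary map ∂_1: C_1 → C_0 maps an edge to its endpoints' difference, ∂[p,q] = q − p. For instance
  ∂[v_0,v_1] = [v_1] − [v_0].
The resulting 6×15 matrix has rank 5, and its Smith normal form has invariant factors (1,1,1,1,1).

∂_2: C_2 → C_1 maps a triangle to the signed sum of its edges. For instance
  ∂[v_1,v_2,v_3] = [v_2,v_3] − [v_1,v_3] + [v_1,v_2],
  ∂[v_2,v_4,v_5] = [v_4,v_5] − [v_2,v_5] + [v_2,v_4].
The resulting 15×10 matrix has rank 10, and its Smith normal form has invariant factors (1,1,1,1,1,1,1,1,1,2).

Reading off H_k = ker ∂_k / im ∂_{k+1}:

  H_0: rank C_0 − rank ∂_1 = 6 − 5 = 1, and the invariant factors of ∂_1 are all 1, so H_0 = Z.
  H_1: rank ker ∂_1 − rank ∂_2 = (15 − 5) − 10 = 0, and ∂_2 has invariant factor 2 > 1, so H_1 = Z_2.
  H_2: rank ker ∂_2 − rank ∂_3 = (10 − 10) − 0 = 0, and there is no ∂_3, so H_2 = 0.

Hence the Betti numbers are b_0 = 1, b_1 = 0, b_2 = 0.

b_0 = 1, b_1 = 0, b_2 = 0.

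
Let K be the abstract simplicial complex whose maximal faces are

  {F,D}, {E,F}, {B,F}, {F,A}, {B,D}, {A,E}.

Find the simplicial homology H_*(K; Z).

H_0 ≅ Z,  H_1 ≅ Z^2.

Take the total order A < B < D < E < F on the vertex set. Then K (dimension 1) consists of the simplices:

  0-simplices (5): A, B, D, E, F
  1-simplices (6): AE, AF, BD, BF, DF, EF

so the chain groups are C_0 ≅ Z^5, C_1 ≅ Z^6.

The boundary map ∂_1: C_1 → C_0 maps an edge to its endpoints' difference, ∂[p,q] = q − p.
As a 5×6 matrix over Z this has rank 4, with invariant factors (1,1,1,1).

From H_k ≅ ker(∂_k) / im(∂_{k+1}) we obtain:

  H_0: rank C_0 − rank ∂_1 = 5 − 4 = 1, and the invariant factors of ∂_1 are all 1, so H_0 = Z.
  H_1: rank ker ∂_1 − rank ∂_2 = (6 − 4) − 0 = 2, and there is no ∂_2, so H_1 = Z^2.

(K is a triangulation of a wedge of 2 circles.)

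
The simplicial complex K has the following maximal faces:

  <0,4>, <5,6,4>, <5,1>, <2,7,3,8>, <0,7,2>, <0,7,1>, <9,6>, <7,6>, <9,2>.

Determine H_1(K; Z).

Fix the vertex order 0 < 1 < 2 < 3 < 4 < 5 < 6 < 7 < 8 < 9 and write every simplex with vertices in increasing order. Then dim K = 3 and the simplices of K are:

  0-simplices (10): [0], [1], [2], [3], [4], [5], [6], [7], [8], [9]
  1-simplices (18): [0,1], [0,2], [0,4], [0,7], [1,5], [1,7], [2,3], [2,7], [2,8], [2,9], [3,7], [3,8], [4,5], [4,6], [5,6], [6,7], [6,9], [7,8]
  2-simplices (7): [0,1,7], [0,2,7], [2,3,7], [2,3,8], [2,7,8], [3,7,8], [4,5,6]
  3-simplices (1): [2,3,7,8]

Hence C_0 ≅ Z^10, C_1 ≅ Z^18, C_2 ≅ Z^7, C_3 ≅ Z^1.

Boundary ∂_1: C_1 → C_0 maps an edge to its endpoints' difference, ∂[p,q] = q − p. For instance
  ∂[2,9] = [9] − [2].
The resulting 10×18 matrix has rank 9, and its Smith normal form has invariant factors (1,1,1,1,1,1,1,1,1).

∂_2: C_2 → C_1 maps a triangle to the signed sum of its edges. For instance
  ∂[2,3,8] = [3,8] − [2,8] + [2,3],
  ∂[2,7,8] = [7,8] − [2,8] + [2,7].
As a 18×7 matrix over Z this has rank 6, with invariant factors (1,1,1,1,1,1).

The boundary map ∂_3: C_3 → C_2 sends each 3-simplex σ to the alternating sum Σ_i (−1)^i (σ with its i-th vertex removed). For instance
  ∂[2,3,7,8] = [3,7,8] − [2,7,8] + [2,3,8] − [2,3,7].
As a 7×1 matrix over Z this has rank 1, with invariant factors (1).

Reading off H_k = ker ∂_k / im ∂_{k+1}:

  H_1: rank ker ∂_1 − rank ∂_2 = (18 − 9) − 6 = 3, and the invariant factors of ∂_2 are all 1, so H_1 = Z^3.

H_1 = Z^3.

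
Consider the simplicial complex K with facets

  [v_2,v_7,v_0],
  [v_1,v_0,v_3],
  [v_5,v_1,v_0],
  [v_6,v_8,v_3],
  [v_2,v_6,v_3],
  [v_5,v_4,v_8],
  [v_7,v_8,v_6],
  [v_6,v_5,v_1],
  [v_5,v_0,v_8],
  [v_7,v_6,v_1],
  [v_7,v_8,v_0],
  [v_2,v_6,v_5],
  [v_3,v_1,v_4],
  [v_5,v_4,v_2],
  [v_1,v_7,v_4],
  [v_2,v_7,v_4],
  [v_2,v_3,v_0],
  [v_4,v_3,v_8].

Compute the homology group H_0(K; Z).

Order the vertices as v_0 < v_1 < v_2 < v_3 < v_4 < v_5 < v_6 < v_7 < v_8. Listing each simplex with vertices in this order, K has dimension 2 with simplices:

  0-simplices (9): [v_0], [v_1], [v_2], [v_3], [v_4], [v_5], [v_6], [v_7], [v_8]
  1-simplices (27): (27 of them)
  2-simplices (18): (18 of them)

giving chain groups C_0 ≅ Z^9, C_1 ≅ Z^27, C_2 ≅ Z^18.

Boundary ∂_1: C_1 → C_0 is given by ∂[p,q] = [q] − [p]. For instance
  ∂[v_1,v_3] = [v_3] − [v_1].
As a 9×27 matrix over Z this has rank 8, with invariant factors (1,1,1,1,1,1,1,1).

The boundary map ∂_2: C_2 → C_1 maps a triangle to the signed sum of its edges. For instance
  ∂[v_3,v_4,v_8] = [v_4,v_8] − [v_3,v_8] + [v_3,v_4],
  ∂[v_2,v_4,v_7] = [v_4,v_7] − [v_2,v_7] + [v_2,v_4].
The 27×18 boundary matrix has rank 17 and Smith normal form diag(1,1,1,1,1,1,1,1,1,1,1,1,1,1,1,1,1).

Reading off H_k = ker ∂_k / im ∂_{k+1}:

  H_0: rank C_0 − rank ∂_1 = 9 − 8 = 1, and the invariant factors of ∂_1 are all 1, so H_0 ≅ Z.

(K is a triangulation of the torus T^2.)

H_0 = Z.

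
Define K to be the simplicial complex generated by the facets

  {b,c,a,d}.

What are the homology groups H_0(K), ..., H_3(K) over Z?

H_0 = Z,  H_1 = 0,  H_2 = 0,  H_3 = 0.

Take the total order a < b < c < d on the vertex set. Then K (dimension 3) consists of the simplices:

  0-simplices (4): a, b, c, d
  1-simplices (6): ab, ac, ad, bc, bd, cd
  2-simplices (4): abc, abd, acd, bcd
  3-simplices (1): abcd

so the chain groups are C_0 ≅ Z^4, C_1 ≅ Z^6, C_2 ≅ Z^4, C_3 ≅ Z^1.

∂_1: C_1 → C_0 sends each edge [p,q] (with p < q) to q − p.
The resulting 4×6 matrix has rank 3, and its Smith normal form has invariant factors (1,1,1).

∂_2: C_2 → C_1 maps a triangle to the signed sum of its edges. For instance
  ∂acd = cd − ad + ac,
  ∂bcd = cd − bd + bc.
The resulting 6×4 matrix has rank 3, and its Smith normal form has invariant factors (1,1,1).

The boundary map ∂_3: C_3 → C_2 sends each 3-simplex σ to the alternating sum Σ_i (−1)^i (σ with its i-th vertex removed). For instance
  ∂abcd = bcd − acd + abd − abc.
The 4×1 boundary matrix has rank 1 and Smith normal form diag(1).

Computing H_k = (kernel of ∂_k) / (image of ∂_{k+1}):

  H_0: rank C_0 − rank ∂_1 = 4 − 3 = 1, and the invariant factors of ∂_1 are all 1, so H_0 ≅ Z.
  H_1: rank ker ∂_1 − rank ∂_2 = (6 − 3) − 3 = 0, and the invariant factors of ∂_2 are all 1, so H_1 ≅ 0.
  H_2: rank ker ∂_2 − rank ∂_3 = (4 − 3) − 1 = 0, and the invariant factors of ∂_3 are all 1, so H_2 ≅ 0.
  H_3: rank ker ∂_3 − rank ∂_4 = (1 − 1) − 0 = 0, and there is no ∂_4, so H_3 ≅ 0.

(K is a triangulation of the 3-simplex.)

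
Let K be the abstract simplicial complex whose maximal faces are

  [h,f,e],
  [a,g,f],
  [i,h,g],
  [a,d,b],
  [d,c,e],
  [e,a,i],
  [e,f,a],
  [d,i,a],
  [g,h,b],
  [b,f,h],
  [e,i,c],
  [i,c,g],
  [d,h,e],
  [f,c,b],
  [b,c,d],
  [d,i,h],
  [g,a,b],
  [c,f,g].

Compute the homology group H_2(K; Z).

Fix the vertex order a < b < c < d < e < f < g < h < i and write every simplex with vertices in increasing order. Then dim K = 2 and the simplices of K are:

  0-simplices (9): a, b, c, d, e, f, g, h, i
  1-simplices (27): ab, ad, ae, af, ag, ai, bc, bd, bf, bg, bh, cd, ce, cf, cg, ci, de, dh, di, ef, eh, ei, fg, fh, gh, gi, hi
  2-simplices (18): abd, abg, adi, aef, aei, afg, bcd, bcf, bfh, bgh, cde, cei, cfg, cgi, deh, dhi, efh, ghi

giving chain groups C_0 ≅ Z^9, C_1 ≅ Z^27, C_2 ≅ Z^18.

The boundary map ∂_1: C_1 → C_0 maps an edge to its endpoints' difference, ∂[p,q] = q − p. For instance
  ∂ad = d − a.
This gives a 9×27 integer matrix of rank 8; reducing to Smith normal form yields diagonal entries (1,1,1,1,1,1,1,1).

∂_2: C_2 → C_1 maps a triangle to the signed sum of its edges. For instance
  ∂efh = fh − eh + ef,
  ∂aef = ef − af + ae.
The 27×18 boundary matrix has rank 18 and Smith normal form diag(1,1,1,1,1,1,1,1,1,1,1,1,1,1,1,1,1,2).

From H_k ≅ ker(∂_k) / im(∂_{k+1}) we obtain:

  H_2: rank ker ∂_2 − rank ∂_3 = (18 − 18) − 0 = 0, and there is no ∂_3, so H_2 = 0.

H_2 ≅ 0.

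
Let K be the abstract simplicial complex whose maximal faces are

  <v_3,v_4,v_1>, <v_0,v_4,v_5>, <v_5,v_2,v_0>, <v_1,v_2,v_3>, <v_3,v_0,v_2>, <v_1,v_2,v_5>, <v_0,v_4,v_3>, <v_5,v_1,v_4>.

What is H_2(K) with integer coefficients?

Order the vertices as v_0 < v_1 < v_2 < v_3 < v_4 < v_5. Listing each simplex with vertices in this order, K has dimension 2 with simplices:

  0-simplices (6): [v_0], [v_1], [v_2], [v_3], [v_4], [v_5]
  1-simplices (12): [v_0,v_2], [v_0,v_3], [v_0,v_4], [v_0,v_5], [v_1,v_2], [v_1,v_3], [v_1,v_4], [v_1,v_5], [v_2,v_3], [v_2,v_5], [v_3,v_4], [v_4,v_5]
  2-simplices (8): [v_0,v_2,v_3], [v_0,v_2,v_5], [v_0,v_3,v_4], [v_0,v_4,v_5], [v_1,v_2,v_3], [v_1,v_2,v_5], [v_1,v_3,v_4], [v_1,v_4,v_5]

so the chain groups are C_0 ≅ Z^6, C_1 ≅ Z^12, C_2 ≅ Z^8.

The boundary map ∂_1: C_1 → C_0 sends each edge [p,q] (with p < q) to q − p. For instance
  ∂[v_1,v_5] = [v_5] − [v_1].
This gives a 6×12 integer matrix of rank 5; reducing to Smith normal form yields diagonal entries (1,1,1,1,1).

Boundary ∂_2: C_2 → C_1 acts by ∂[p,q,r] = [q,r] − [p,r] + [p,q]. For instance
  ∂[v_1,v_2,v_3] = [v_2,v_3] − [v_1,v_3] + [v_1,v_2],
  ∂[v_0,v_2,v_3] = [v_2,v_3] − [v_0,v_3] + [v_0,v_2].
The resulting 12×8 matrix has rank 7, and its Smith normal form has invariant factors (1,1,1,1,1,1,1).

Computing H_k = (kernel of ∂_k) / (image of ∂_{k+1}):

  H_2: rank ker ∂_2 − rank ∂_3 = (8 − 7) − 0 = 1, and there is no ∂_3, so H_2 ≅ Z.

H_2 = Z.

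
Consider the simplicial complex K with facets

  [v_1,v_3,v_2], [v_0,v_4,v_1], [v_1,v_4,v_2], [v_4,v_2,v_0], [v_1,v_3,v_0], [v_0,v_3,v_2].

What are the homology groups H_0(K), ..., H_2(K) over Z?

Order the vertices as v_0 < v_1 < v_2 < v_3 < v_4. Listing each simplex with vertices in this order, K has dimension 2 with simplices:

  0-simplices (5): [v_0], [v_1], [v_2], [v_3], [v_4]
  1-simplices (9): [v_0,v_1], [v_0,v_2], [v_0,v_3], [v_0,v_4], [v_1,v_2], [v_1,v_3], [v_1,v_4], [v_2,v_3], [v_2,v_4]
  2-simplices (6): [v_0,v_1,v_3], [v_0,v_1,v_4], [v_0,v_2,v_3], [v_0,v_2,v_4], [v_1,v_2,v_3], [v_1,v_2,v_4]

Hence C_0 ≅ Z^5, C_1 ≅ Z^9, C_2 ≅ Z^6.

Boundary ∂_1: C_1 → C_0 maps an edge to its endpoints' difference, ∂[p,q] = q − p. For instance
  ∂[v_2,v_3] = [v_3] − [v_2].
The 5×9 boundary matrix has rank 4 and Smith normal form diag(1,1,1,1).

The boundary map ∂_2: C_2 → C_1 acts by ∂[p,q,r] = [q,r] − [p,r] + [p,q]. For instance
  ∂[v_0,v_1,v_4] = [v_1,v_4] − [v_0,v_4] + [v_0,v_1],
  ∂[v_0,v_2,v_4] = [v_2,v_4] − [v_0,v_4] + [v_0,v_2].
This gives a 9×6 integer matrix of rank 5; reducing to Smith normal form yields diagonal entries (1,1,1,1,1).

From H_k ≅ ker(∂_k) / im(∂_{k+1}) we obtain:

  H_0: rank C_0 − rank ∂_1 = 5 − 4 = 1, and the invariant factors of ∂_1 are all 1, so H_0 = Z.
  H_1: rank ker ∂_1 − rank ∂_2 = (9 − 4) − 5 = 0, and the invariant factors of ∂_2 are all 1, so H_1 = 0.
  H_2: rank ker ∂_2 − rank ∂_3 = (6 − 5) − 0 = 1, and there is no ∂_3, so H_2 = Z.

H_0 ≅ Z,  H_1 = 0,  H_2 ≅ Z.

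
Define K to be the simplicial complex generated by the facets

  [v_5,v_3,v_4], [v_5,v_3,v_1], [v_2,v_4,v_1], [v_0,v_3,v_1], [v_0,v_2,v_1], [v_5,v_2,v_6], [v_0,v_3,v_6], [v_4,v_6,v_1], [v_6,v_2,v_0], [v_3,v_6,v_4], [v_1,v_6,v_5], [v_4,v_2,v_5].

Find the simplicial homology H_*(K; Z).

Fix the vertex order v_0 < v_1 < v_2 < v_3 < v_4 < v_5 < v_6 and write every simplex with vertices in increasing order. Then dim K = 2 and the simplices of K are:

  0-simplices (7): [v_0], [v_1], [v_2], [v_3], [v_4], [v_5], [v_6]
  1-simplices (18): (18 of them)
  2-simplices (12): (12 of them)

giving chain groups C_0 ≅ Z^7, C_1 ≅ Z^18, C_2 ≅ Z^12.

∂_1: C_1 → C_0 maps an edge to its endpoints' difference, ∂[p,q] = q − p.
The resulting 7×18 matrix has rank 6, and its Smith normal form has invariant factors (1,1,1,1,1,1).

The boundary map ∂_2: C_2 → C_1 sends each 2-simplex [p,q,r] to [q,r] − [p,r] + [p,q]. For instance
  ∂[v_1,v_3,v_5] = [v_3,v_5] − [v_1,v_5] + [v_1,v_3],
  ∂[v_3,v_4,v_6] = [v_4,v_6] − [v_3,v_6] + [v_3,v_4].
The 18×12 boundary matrix has rank 12 and Smith normal form diag(1,1,1,1,1,1,1,1,1,1,1,2).

Computing H_k = (kernel of ∂_k) / (image of ∂_{k+1}):

  H_0: rank C_0 − rank ∂_1 = 7 − 6 = 1, and the invariant factors of ∂_1 are all 1, so H_0 ≅ Z.
  H_1: rank ker ∂_1 − rank ∂_2 = (18 − 6) − 12 = 0, and ∂_2 has invariant factor 2 > 1, so H_1 ≅ Z_2.
  H_2: rank ker ∂_2 − rank ∂_3 = (12 − 12) − 0 = 0, and there is no ∂_3, so H_2 ≅ 0.

H_0 = Z,  H_1 = Z_2,  H_2 = 0.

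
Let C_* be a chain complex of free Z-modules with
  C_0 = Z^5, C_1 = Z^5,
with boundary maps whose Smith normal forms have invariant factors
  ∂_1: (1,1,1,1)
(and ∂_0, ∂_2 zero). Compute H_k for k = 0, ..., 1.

H_0: b_0 = 5 − 0 − 4 = 1; torsion from ∂_1 factors > 1: none. So H_0 ≅ Z.
H_1: b_1 = 5 − 4 − 0 = 1; torsion from ∂_2 factors > 1: none. So H_1 ≅ Z.

H_0 ≅ Z,  H_1 ≅ Z.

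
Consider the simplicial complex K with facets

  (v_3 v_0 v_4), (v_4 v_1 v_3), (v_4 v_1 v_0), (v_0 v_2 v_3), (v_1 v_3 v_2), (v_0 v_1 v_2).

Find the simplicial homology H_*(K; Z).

H_0 ≅ Z,  H_1 = 0,  H_2 ≅ Z.

Order the vertices as v_0 < v_1 < v_2 < v_3 < v_4. Listing each simplex with vertices in this order, K has dimension 2 with simplices:

  0-simplices (5): [v_0], [v_1], [v_2], [v_3], [v_4]
  1-simplices (9): [v_0,v_1], [v_0,v_2], [v_0,v_3], [v_0,v_4], [v_1,v_2], [v_1,v_3], [v_1,v_4], [v_2,v_3], [v_3,v_4]
  2-simplices (6): [v_0,v_1,v_2], [v_0,v_1,v_4], [v_0,v_2,v_3], [v_0,v_3,v_4], [v_1,v_2,v_3], [v_1,v_3,v_4]

Hence C_0 ≅ Z^5, C_1 ≅ Z^9, C_2 ≅ Z^6.

∂_1: C_1 → C_0 sends each edge [p,q] (with p < q) to q − p. For instance
  ∂[v_0,v_3] = [v_3] − [v_0].
This gives a 5×9 integer matrix of rank 4; reducing to Smith normal form yields diagonal entries (1,1,1,1).

Boundary ∂_2: C_2 → C_1 sends each 2-simplex [p,q,r] to [q,r] − [p,r] + [p,q]. For instance
  ∂[v_1,v_2,v_3] = [v_2,v_3] − [v_1,v_3] + [v_1,v_2],
  ∂[v_0,v_1,v_2] = [v_1,v_2] − [v_0,v_2] + [v_0,v_1].
The resulting 9×6 matrix has rank 5, and its Smith normal form has invariant factors (1,1,1,1,1).

Computing H_k = (kernel of ∂_k) / (image of ∂_{k+1}):

  H_0: rank C_0 − rank ∂_1 = 5 − 4 = 1, and the invariant factors of ∂_1 are all 1, so H_0 ≅ Z.
  H_1: rank ker ∂_1 − rank ∂_2 = (9 − 4) − 5 = 0, and the invariant factors of ∂_2 are all 1, so H_1 ≅ 0.
  H_2: rank ker ∂_2 − rank ∂_3 = (6 − 5) − 0 = 1, and there is no ∂_3, so H_2 ≅ Z.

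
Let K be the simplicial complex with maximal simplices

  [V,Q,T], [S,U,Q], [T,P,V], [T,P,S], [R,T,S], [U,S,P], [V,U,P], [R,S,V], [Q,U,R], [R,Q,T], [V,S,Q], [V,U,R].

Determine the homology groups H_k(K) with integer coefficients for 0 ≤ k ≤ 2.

H_0 = Z,  H_1 = Z/2,  H_2 = 0.

Take the total order P < Q < R < S < T < U < V on the vertex set. Then K (dimension 2) consists of the simplices:

  0-simplices (7): P, Q, R, S, T, U, V
  1-simplices (18): PS, PT, PU, PV, QR, QS, QT, QU, QV, RS, RT, RU, RV, ST, SU, SV, TV, UV
  2-simplices (12): PST, PSU, PTV, PUV, QRT, QRU, QSU, QSV, QTV, RST, RSV, RUV

so the chain groups are C_0 ≅ Z^7, C_1 ≅ Z^18, C_2 ≅ Z^12.

Boundary ∂_1: C_1 → C_0 sends each edge [p,q] (with p < q) to q − p. For instance
  ∂RV = V − R.
The 7×18 boundary matrix has rank 6 and Smith normal form diag(1,1,1,1,1,1).

The boundary map ∂_2: C_2 → C_1 maps a triangle to the signed sum of its edges. For instance
  ∂QTV = TV − QV + QT,
  ∂QRT = RT − QT + QR.
The resulting 18×12 matrix has rank 12, and its Smith normal form has invariant factors (1,1,1,1,1,1,1,1,1,1,1,2).

Computing H_k = (kernel of ∂_k) / (image of ∂_{k+1}):

  H_0: rank C_0 − rank ∂_1 = 7 − 6 = 1, and the invariant factors of ∂_1 are all 1, so H_0 ≅ Z.
  H_1: rank ker ∂_1 − rank ∂_2 = (18 − 6) − 12 = 0, and ∂_2 has invariant factor 2 > 1, so H_1 ≅ Z/2.
  H_2: rank ker ∂_2 − rank ∂_3 = (12 − 12) − 0 = 0, and there is no ∂_3, so H_2 ≅ 0.

(K is a triangulation of the real projective plane RP^2.)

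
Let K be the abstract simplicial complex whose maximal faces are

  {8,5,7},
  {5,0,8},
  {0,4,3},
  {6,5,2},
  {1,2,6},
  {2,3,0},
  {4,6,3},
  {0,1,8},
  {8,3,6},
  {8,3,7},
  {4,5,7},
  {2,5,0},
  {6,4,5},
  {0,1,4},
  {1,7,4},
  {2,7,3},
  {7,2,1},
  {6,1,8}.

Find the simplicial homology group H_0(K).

Order the vertices as 0 < 1 < 2 < 3 < 4 < 5 < 6 < 7 < 8. Listing each simplex with vertices in this order, K has dimension 2 with simplices:

  0-simplices (9): [0], [1], [2], [3], [4], [5], [6], [7], [8]
  1-simplices (27): (27 of them)
  2-simplices (18): [0,1,4], [0,1,8], [0,2,3], [0,2,5], [0,3,4], [0,5,8], [1,2,6], [1,2,7], [1,4,7], [1,6,8], [2,3,7], [2,5,6], [3,4,6], [3,6,8], [3,7,8], [4,5,6], [4,5,7], [5,7,8]

so the chain groups are C_0 ≅ Z^9, C_1 ≅ Z^27, C_2 ≅ Z^18.

The boundary map ∂_1: C_1 → C_0 sends each edge [p,q] (with p < q) to q − p.
This gives a 9×27 integer matrix of rank 8; reducing to Smith normal form yields diagonal entries (1,1,1,1,1,1,1,1).

Boundary ∂_2: C_2 → C_1 sends each 2-simplex [p,q,r] to [q,r] − [p,r] + [p,q]. For instance
  ∂[2,5,6] = [5,6] − [2,6] + [2,5],
  ∂[0,1,4] = [1,4] − [0,4] + [0,1].
As a 27×18 matrix over Z this has rank 17, with invariant factors (1,1,1,1,1,1,1,1,1,1,1,1,1,1,1,1,1).

Reading off H_k = ker ∂_k / im ∂_{k+1}:

  H_0: rank C_0 − rank ∂_1 = 9 − 8 = 1, and the invariant factors of ∂_1 are all 1, so H_0 ≅ Z.

H_0 ≅ Z.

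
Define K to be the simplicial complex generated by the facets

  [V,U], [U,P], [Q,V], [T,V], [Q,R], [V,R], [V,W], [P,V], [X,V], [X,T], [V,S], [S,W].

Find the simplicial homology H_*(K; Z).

H_0 ≅ Z,  H_1 ≅ Z^4.

K has 9 vertices, 12 edges.
rank ∂_0 = 0, rank ∂_1 = 8 ⇒ b_0 = 9 − 0 − 8 = 1; all invariant factors of ∂_1 are 1 so no torsion. So H_0 ≅ Z.
rank ∂_1 = 8, rank ∂_2 = 0 ⇒ b_1 = 12 − 8 − 0 = 4. So H_1 ≅ Z^4.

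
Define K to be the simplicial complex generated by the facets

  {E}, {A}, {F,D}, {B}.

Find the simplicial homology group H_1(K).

H_1 = 0.

Take the total order A < B < D < E < F on the vertex set. Then K (dimension 1) consists of the simplices:

  0-simplices (5): A, B, D, E, F
  1-simplices (1): DF

Hence C_0 ≅ Z^5, C_1 ≅ Z^1.

Boundary ∂_1: C_1 → C_0 maps an edge to its endpoints' difference, ∂[p,q] = q − p.
As a 5×1 matrix over Z this has rank 1, with invariant factors (1).

Reading off H_k = ker ∂_k / im ∂_{k+1}:

  H_1: rank ker ∂_1 − rank ∂_2 = (1 − 1) − 0 = 0, and there is no ∂_2, so H_1 ≅ 0.

(K is a triangulation of the disjoint union of the 1-simplex and a set of 3 points.)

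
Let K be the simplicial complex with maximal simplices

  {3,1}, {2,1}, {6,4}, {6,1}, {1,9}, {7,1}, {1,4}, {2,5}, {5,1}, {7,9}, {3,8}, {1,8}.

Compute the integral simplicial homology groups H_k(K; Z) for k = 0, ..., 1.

We work with the vertex ordering 1 < 2 < 3 < 4 < 5 < 6 < 7 < 8 < 9. The simplices of K, each written with vertices in increasing order, are:

  0-simplices (9): [1], [2], [3], [4], [5], [6], [7], [8], [9]
  1-simplices (12): [1,2], [1,3], [1,4], [1,5], [1,6], [1,7], [1,8], [1,9], [2,5], [3,8], [4,6], [7,9]

giving chain groups C_0 ≅ Z^9, C_1 ≅ Z^12.

The boundary map ∂_1: C_1 → C_0 sends each edge [p,q] (with p < q) to q − p.
As a 9×12 matrix over Z this has rank 8, with invariant factors (1,1,1,1,1,1,1,1).

From H_k ≅ ker(∂_k) / im(∂_{k+1}) we obtain:

  H_0: rank C_0 − rank ∂_1 = 9 − 8 = 1, and the invariant factors of ∂_1 are all 1, so H_0 = Z.
  H_1: rank ker ∂_1 − rank ∂_2 = (12 − 8) − 0 = 4, and there is no ∂_2, so H_1 = Z^4.

As a check, the Euler characteristic is 9 − 12 = -3, which agrees with 1 − 4 = -3.

H_0 ≅ Z,  H_1 ≅ Z^4.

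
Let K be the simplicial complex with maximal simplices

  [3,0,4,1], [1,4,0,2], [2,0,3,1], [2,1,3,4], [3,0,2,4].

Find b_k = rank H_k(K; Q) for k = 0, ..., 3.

We work with the vertex ordering 0 < 1 < 2 < 3 < 4. The simplices of K, each written with vertices in increasing order, are:

  0-simplices (5): [0], [1], [2], [3], [4]
  1-simplices (10): [0,1], [0,2], [0,3], [0,4], [1,2], [1,3], [1,4], [2,3], [2,4], [3,4]
  2-simplices (10): [0,1,2], [0,1,3], [0,1,4], [0,2,3], [0,2,4], [0,3,4], [1,2,3], [1,2,4], [1,3,4], [2,3,4]
  3-simplices (5): [0,1,2,3], [0,1,2,4], [0,1,3,4], [0,2,3,4], [1,2,3,4]

Hence C_0 ≅ Z^5, C_1 ≅ Z^10, C_2 ≅ Z^10, C_3 ≅ Z^5.

The boundary map ∂_1: C_1 → C_0 maps an edge to its endpoints' difference, ∂[p,q] = q − p. For instance
  ∂[0,2] = [2] − [0].
The 5×10 boundary matrix has rank 4 and Smith normal form diag(1,1,1,1).

Boundary ∂_2: C_2 → C_1 sends each 2-simplex [p,q,r] to [q,r] − [p,r] + [p,q]. For instance
  ∂[0,1,2] = [1,2] − [0,2] + [0,1],
  ∂[0,1,3] = [1,3] − [0,3] + [0,1].
As a 10×10 matrix over Z this has rank 6, with invariant factors (1,1,1,1,1,1).

∂_3: C_3 → C_2 sends each 3-simplex σ to the alternating sum Σ_i (−1)^i (σ with its i-th vertex removed). For instance
  ∂[0,1,2,3] = [1,2,3] − [0,2,3] + [0,1,3] − [0,1,2],
  ∂[0,2,3,4] = [2,3,4] − [0,3,4] + [0,2,4] − [0,2,3].
The 10×5 boundary matrix has rank 4 and Smith normal form diag(1,1,1,1).

Computing H_k = (kernel of ∂_k) / (image of ∂_{k+1}):

  H_0: rank C_0 − rank ∂_1 = 5 − 4 = 1, and the invariant factors of ∂_1 are all 1, so H_0 = Z.
  H_1: rank ker ∂_1 − rank ∂_2 = (10 − 4) − 6 = 0, and the invariant factors of ∂_2 are all 1, so H_1 = 0.
  H_2: rank ker ∂_2 − rank ∂_3 = (10 − 6) − 4 = 0, and the invariant factors of ∂_3 are all 1, so H_2 = 0.
  H_3: rank ker ∂_3 − rank ∂_4 = (5 − 4) − 0 = 1, and there is no ∂_4, so H_3 = Z.

(K is a triangulation of the 3-sphere S^3.)

Hence the Betti numbers are b_0 = 1, b_1 = 0, b_2 = 0, b_3 = 1.

b_0 = 1, b_1 = 0, b_2 = 0, b_3 = 1.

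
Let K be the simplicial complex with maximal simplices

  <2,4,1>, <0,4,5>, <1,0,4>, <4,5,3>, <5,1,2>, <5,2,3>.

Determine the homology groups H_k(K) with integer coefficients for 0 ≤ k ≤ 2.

We work with the vertex ordering 0 < 1 < 2 < 3 < 4 < 5. The simplices of K, each written with vertices in increasing order, are:

  0-simplices (6): [0], [1], [2], [3], [4], [5]
  1-simplices (12): [0,1], [0,4], [0,5], [1,2], [1,4], [1,5], [2,3], [2,4], [2,5], [3,4], [3,5], [4,5]
  2-simplices (6): [0,1,4], [0,4,5], [1,2,4], [1,2,5], [2,3,5], [3,4,5]

so the chain groups are C_0 ≅ Z^6, C_1 ≅ Z^12, C_2 ≅ Z^6.

∂_1: C_1 → C_0 is given by ∂[p,q] = [q] − [p]. For instance
  ∂[2,4] = [4] − [2].
The resulting 6×12 matrix has rank 5, and its Smith normal form has invariant factors (1,1,1,1,1).

∂_2: C_2 → C_1 sends each 2-simplex [p,q,r] to [q,r] − [p,r] + [p,q]. For instance
  ∂[3,4,5] = [4,5] − [3,5] + [3,4],
  ∂[1,2,5] = [2,5] − [1,5] + [1,2].
This gives a 12×6 integer matrix of rank 6; reducing to Smith normal form yields diagonal entries (1,1,1,1,1,1).

Reading off H_k = ker ∂_k / im ∂_{k+1}:

  H_0: rank C_0 − rank ∂_1 = 6 − 5 = 1, and the invariant factors of ∂_1 are all 1, so H_0 ≅ Z.
  H_1: rank ker ∂_1 − rank ∂_2 = (12 − 5) − 6 = 1, and the invariant factors of ∂_2 are all 1, so H_1 ≅ Z.
  H_2: rank ker ∂_2 − rank ∂_3 = (6 − 6) − 0 = 0, and there is no ∂_3, so H_2 ≅ 0.

H_0 ≅ Z,  H_1 ≅ Z,  H_2 = 0.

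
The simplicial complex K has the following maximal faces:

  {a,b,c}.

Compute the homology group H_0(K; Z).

Fix the vertex order a < b < c and write every simplex with vertices in increasing order. Then dim K = 2 and the simplices of K are:

  0-simplices (3): a, b, c
  1-simplices (3): ab, ac, bc
  2-simplices (1): abc

Hence C_0 ≅ Z^3, C_1 ≅ Z^3, C_2 ≅ Z^1.

Boundary ∂_1: C_1 → C_0 sends each edge [p,q] (with p < q) to q − p. For instance
  ∂ab = b − a.
This gives a 3×3 integer matrix of rank 2; reducing to Smith normal form yields diagonal entries (1,1).

The boundary map ∂_2: C_2 → C_1 acts by ∂[p,q,r] = [q,r] − [p,r] + [p,q]. For instance
  ∂abc = bc − ac + ab.
The resulting 3×1 matrix has rank 1, and its Smith normal form has invariant factors (1).

Computing H_k = (kernel of ∂_k) / (image of ∂_{k+1}):

  H_0: rank C_0 − rank ∂_1 = 3 − 2 = 1, and the invariant factors of ∂_1 are all 1, so H_0 = Z.

(K is a triangulation of the 2-simplex.)

H_0 = Z.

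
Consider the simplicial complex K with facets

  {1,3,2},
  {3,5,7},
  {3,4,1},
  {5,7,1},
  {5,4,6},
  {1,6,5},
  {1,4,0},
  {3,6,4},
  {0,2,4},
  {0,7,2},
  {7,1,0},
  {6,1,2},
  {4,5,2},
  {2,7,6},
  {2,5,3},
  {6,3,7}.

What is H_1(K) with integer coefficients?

H_1 ≅ Z^2.

Take the total order 0 < 1 < 2 < 3 < 4 < 5 < 6 < 7 on the vertex set. Then K (dimension 2) consists of the simplices:

  0-simplices (8): [0], [1], [2], [3], [4], [5], [6], [7]
  1-simplices (24): (24 of them)
  2-simplices (16): [0,1,4], [0,1,7], [0,2,4], [0,2,7], [1,2,3], [1,2,6], [1,3,4], [1,5,6], [1,5,7], [2,3,5], [2,4,5], [2,6,7], [3,4,6], [3,5,7], [3,6,7], [4,5,6]

Hence C_0 ≅ Z^8, C_1 ≅ Z^24, C_2 ≅ Z^16.

∂_1: C_1 → C_0 maps an edge to its endpoints' difference, ∂[p,q] = q − p. For instance
  ∂[2,6] = [6] − [2].
The resulting 8×24 matrix has rank 7, and its Smith normal form has invariant factors (1,1,1,1,1,1,1).

∂_2: C_2 → C_1 maps a triangle to the signed sum of its edges. For instance
  ∂[4,5,6] = [5,6] − [4,6] + [4,5],
  ∂[3,5,7] = [5,7] − [3,7] + [3,5].
This gives a 24×16 integer matrix of rank 15; reducing to Smith normal form yields diagonal entries (1,1,1,1,1,1,1,1,1,1,1,1,1,1,1).

Computing H_k = (kernel of ∂_k) / (image of ∂_{k+1}):

  H_1: rank ker ∂_1 − rank ∂_2 = (24 − 7) − 15 = 2, and the invariant factors of ∂_2 are all 1, so H_1 ≅ Z^2.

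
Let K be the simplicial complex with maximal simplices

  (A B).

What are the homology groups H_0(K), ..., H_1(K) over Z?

H_0 ≅ Z,  H_1 = 0.

We work with the vertex ordering A < B. The simplices of K, each written with vertices in increasing order, are:

  0-simplices (2): A, B
  1-simplices (1): AB

Hence C_0 ≅ Z^2, C_1 ≅ Z^1.

The boundary map ∂_1: C_1 → C_0 is given by ∂[p,q] = [q] − [p].
As a 2×1 matrix over Z this has rank 1, with invariant factors (1).

From H_k ≅ ker(∂_k) / im(∂_{k+1}) we obtain:

  H_0: rank C_0 − rank ∂_1 = 2 − 1 = 1, and the invariant factors of ∂_1 are all 1, so H_0 ≅ Z.
  H_1: rank ker ∂_1 − rank ∂_2 = (1 − 1) − 0 = 0, and there is no ∂_2, so H_1 ≅ 0.

(K is a triangulation of the 1-simplex.)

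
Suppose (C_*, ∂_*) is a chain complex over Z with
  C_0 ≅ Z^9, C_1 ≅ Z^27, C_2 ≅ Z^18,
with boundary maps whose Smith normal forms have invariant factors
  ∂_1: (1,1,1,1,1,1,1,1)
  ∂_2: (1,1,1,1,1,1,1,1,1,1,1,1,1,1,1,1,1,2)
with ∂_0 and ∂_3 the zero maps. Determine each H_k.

H_0 = Z,  H_1 = Z ⊕ Z/2Z,  H_2 = 0.

H_0: b_0 = 9 − 0 − 8 = 1; torsion from ∂_1 factors > 1: none. So H_0 = Z.
H_1: b_1 = 27 − 8 − 18 = 1; torsion from ∂_2 factors > 1: [2]. So H_1 = Z ⊕ Z/2Z.
H_2: b_2 = 18 − 18 − 0 = 0; torsion from ∂_3 factors > 1: none. So H_2 = 0.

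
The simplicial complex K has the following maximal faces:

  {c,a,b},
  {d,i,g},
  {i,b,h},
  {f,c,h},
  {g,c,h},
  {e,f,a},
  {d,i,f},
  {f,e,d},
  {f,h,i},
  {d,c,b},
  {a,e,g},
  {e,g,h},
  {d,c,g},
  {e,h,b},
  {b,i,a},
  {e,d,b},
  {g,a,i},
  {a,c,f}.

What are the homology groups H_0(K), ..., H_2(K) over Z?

H_0 = Z,  H_1 = Z^2,  H_2 = Z.

Order the vertices as a < b < c < d < e < f < g < h < i. Listing each simplex with vertices in this order, K has dimension 2 with simplices:

  0-simplices (9): a, b, c, d, e, f, g, h, i
  1-simplices (27): ab, ac, ae, af, ag, ai, bc, bd, be, bh, bi, cd, cf, cg, ch, de, df, dg, di, ef, eg, eh, fh, fi, gh, gi, hi
  2-simplices (18): abc, abi, acf, aef, aeg, agi, bcd, bde, beh, bhi, cdg, cfh, cgh, def, dfi, dgi, egh, fhi

Hence C_0 ≅ Z^9, C_1 ≅ Z^27, C_2 ≅ Z^18.

The boundary map ∂_1: C_1 → C_0 is given by ∂[p,q] = [q] − [p].
The resulting 9×27 matrix has rank 8, and its Smith normal form has invariant factors (1,1,1,1,1,1,1,1).

∂_2: C_2 → C_1 maps a triangle to the signed sum of its edges. For instance
  ∂egh = gh − eh + eg,
  ∂cdg = dg − cg + cd.
This gives a 27×18 integer matrix of rank 17; reducing to Smith normal form yields diagonal entries (1,1,1,1,1,1,1,1,1,1,1,1,1,1,1,1,1).

Reading off H_k = ker ∂_k / im ∂_{k+1}:

  H_0: rank C_0 − rank ∂_1 = 9 − 8 = 1, and the invariant factors of ∂_1 are all 1, so H_0 = Z.
  H_1: rank ker ∂_1 − rank ∂_2 = (27 − 8) − 17 = 2, and the invariant factors of ∂_2 are all 1, so H_1 = Z^2.
  H_2: rank ker ∂_2 − rank ∂_3 = (18 − 17) − 0 = 1, and there is no ∂_3, so H_2 = Z.

(K is a triangulation of the torus T^2.)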